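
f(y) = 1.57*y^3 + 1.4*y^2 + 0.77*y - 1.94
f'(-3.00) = 34.76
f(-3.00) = -34.04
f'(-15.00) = 1018.52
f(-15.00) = -4997.24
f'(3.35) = 63.01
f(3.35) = 75.38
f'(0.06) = 0.95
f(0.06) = -1.89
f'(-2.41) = 21.38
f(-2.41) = -17.64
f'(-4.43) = 80.80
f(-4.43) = -114.37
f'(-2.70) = 27.55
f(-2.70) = -24.72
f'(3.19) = 57.63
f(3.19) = 65.73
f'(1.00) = 8.28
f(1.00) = 1.80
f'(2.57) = 39.08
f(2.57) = 35.94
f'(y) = 4.71*y^2 + 2.8*y + 0.77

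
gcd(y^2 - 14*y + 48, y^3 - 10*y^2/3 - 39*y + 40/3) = y - 8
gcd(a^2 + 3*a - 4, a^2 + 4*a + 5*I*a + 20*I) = a + 4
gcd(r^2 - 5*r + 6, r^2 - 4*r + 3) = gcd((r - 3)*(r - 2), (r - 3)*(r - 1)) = r - 3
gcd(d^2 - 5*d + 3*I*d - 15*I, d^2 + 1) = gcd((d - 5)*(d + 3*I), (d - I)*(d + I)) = 1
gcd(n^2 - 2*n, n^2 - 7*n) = n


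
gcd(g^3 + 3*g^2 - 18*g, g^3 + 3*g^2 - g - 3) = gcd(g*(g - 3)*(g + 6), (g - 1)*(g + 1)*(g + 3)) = 1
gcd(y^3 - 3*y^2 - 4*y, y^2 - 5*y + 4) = y - 4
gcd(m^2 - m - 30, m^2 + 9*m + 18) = 1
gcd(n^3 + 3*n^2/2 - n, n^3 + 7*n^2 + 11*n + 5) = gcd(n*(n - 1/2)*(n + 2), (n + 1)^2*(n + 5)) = 1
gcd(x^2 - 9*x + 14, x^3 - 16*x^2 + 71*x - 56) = x - 7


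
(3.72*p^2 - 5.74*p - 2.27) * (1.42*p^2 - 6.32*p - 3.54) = 5.2824*p^4 - 31.6612*p^3 + 19.8846*p^2 + 34.666*p + 8.0358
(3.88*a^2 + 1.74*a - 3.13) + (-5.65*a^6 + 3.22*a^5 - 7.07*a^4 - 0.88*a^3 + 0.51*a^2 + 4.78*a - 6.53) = -5.65*a^6 + 3.22*a^5 - 7.07*a^4 - 0.88*a^3 + 4.39*a^2 + 6.52*a - 9.66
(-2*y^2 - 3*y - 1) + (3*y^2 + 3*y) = y^2 - 1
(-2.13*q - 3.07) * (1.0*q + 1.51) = -2.13*q^2 - 6.2863*q - 4.6357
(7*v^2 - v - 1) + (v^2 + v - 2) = 8*v^2 - 3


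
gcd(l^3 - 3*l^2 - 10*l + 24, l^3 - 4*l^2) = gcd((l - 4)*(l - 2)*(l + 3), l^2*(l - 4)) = l - 4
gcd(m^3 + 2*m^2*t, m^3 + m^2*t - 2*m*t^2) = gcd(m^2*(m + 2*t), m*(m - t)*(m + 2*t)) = m^2 + 2*m*t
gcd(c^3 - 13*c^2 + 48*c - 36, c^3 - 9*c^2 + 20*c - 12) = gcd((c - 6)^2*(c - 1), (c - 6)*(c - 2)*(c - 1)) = c^2 - 7*c + 6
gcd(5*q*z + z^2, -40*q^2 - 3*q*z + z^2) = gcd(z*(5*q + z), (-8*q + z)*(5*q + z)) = 5*q + z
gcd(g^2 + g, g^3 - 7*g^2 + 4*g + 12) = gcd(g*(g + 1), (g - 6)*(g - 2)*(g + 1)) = g + 1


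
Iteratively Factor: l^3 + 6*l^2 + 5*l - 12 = (l + 4)*(l^2 + 2*l - 3) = (l + 3)*(l + 4)*(l - 1)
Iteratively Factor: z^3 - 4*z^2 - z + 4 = (z + 1)*(z^2 - 5*z + 4) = (z - 1)*(z + 1)*(z - 4)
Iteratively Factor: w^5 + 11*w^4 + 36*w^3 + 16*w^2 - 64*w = (w + 4)*(w^4 + 7*w^3 + 8*w^2 - 16*w) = (w + 4)^2*(w^3 + 3*w^2 - 4*w) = (w - 1)*(w + 4)^2*(w^2 + 4*w) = (w - 1)*(w + 4)^3*(w)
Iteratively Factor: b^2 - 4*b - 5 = (b - 5)*(b + 1)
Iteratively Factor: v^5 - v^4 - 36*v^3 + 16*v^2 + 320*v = (v)*(v^4 - v^3 - 36*v^2 + 16*v + 320) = v*(v + 4)*(v^3 - 5*v^2 - 16*v + 80) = v*(v + 4)^2*(v^2 - 9*v + 20) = v*(v - 5)*(v + 4)^2*(v - 4)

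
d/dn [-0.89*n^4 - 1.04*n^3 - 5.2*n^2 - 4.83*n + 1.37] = -3.56*n^3 - 3.12*n^2 - 10.4*n - 4.83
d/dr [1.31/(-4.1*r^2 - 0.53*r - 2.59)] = (10.742*r + 0.6943)/(4.1*r^2 + 0.53*r + 2.59)^2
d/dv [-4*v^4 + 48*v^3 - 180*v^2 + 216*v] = -16*v^3 + 144*v^2 - 360*v + 216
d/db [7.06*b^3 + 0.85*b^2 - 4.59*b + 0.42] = 21.18*b^2 + 1.7*b - 4.59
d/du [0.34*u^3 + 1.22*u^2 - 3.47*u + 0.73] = 1.02*u^2 + 2.44*u - 3.47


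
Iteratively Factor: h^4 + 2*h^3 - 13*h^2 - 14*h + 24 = (h - 1)*(h^3 + 3*h^2 - 10*h - 24) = (h - 3)*(h - 1)*(h^2 + 6*h + 8) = (h - 3)*(h - 1)*(h + 2)*(h + 4)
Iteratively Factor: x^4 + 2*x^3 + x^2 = (x)*(x^3 + 2*x^2 + x) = x^2*(x^2 + 2*x + 1) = x^2*(x + 1)*(x + 1)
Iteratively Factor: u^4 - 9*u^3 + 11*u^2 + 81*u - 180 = (u - 5)*(u^3 - 4*u^2 - 9*u + 36) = (u - 5)*(u + 3)*(u^2 - 7*u + 12) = (u - 5)*(u - 4)*(u + 3)*(u - 3)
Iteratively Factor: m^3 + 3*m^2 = (m + 3)*(m^2) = m*(m + 3)*(m)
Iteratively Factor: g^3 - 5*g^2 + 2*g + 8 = (g - 2)*(g^2 - 3*g - 4) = (g - 2)*(g + 1)*(g - 4)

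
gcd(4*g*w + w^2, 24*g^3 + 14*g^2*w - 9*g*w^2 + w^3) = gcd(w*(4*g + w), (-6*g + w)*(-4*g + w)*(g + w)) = 1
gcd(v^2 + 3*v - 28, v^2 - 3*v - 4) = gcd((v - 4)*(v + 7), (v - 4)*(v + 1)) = v - 4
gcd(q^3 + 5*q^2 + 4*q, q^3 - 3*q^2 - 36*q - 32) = q^2 + 5*q + 4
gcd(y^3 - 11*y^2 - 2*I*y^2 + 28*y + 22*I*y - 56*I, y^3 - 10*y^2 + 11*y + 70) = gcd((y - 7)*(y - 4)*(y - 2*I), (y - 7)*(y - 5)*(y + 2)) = y - 7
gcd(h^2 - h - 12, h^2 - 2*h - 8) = h - 4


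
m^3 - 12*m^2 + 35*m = m*(m - 7)*(m - 5)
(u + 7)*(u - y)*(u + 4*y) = u^3 + 3*u^2*y + 7*u^2 - 4*u*y^2 + 21*u*y - 28*y^2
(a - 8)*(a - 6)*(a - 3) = a^3 - 17*a^2 + 90*a - 144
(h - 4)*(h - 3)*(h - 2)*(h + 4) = h^4 - 5*h^3 - 10*h^2 + 80*h - 96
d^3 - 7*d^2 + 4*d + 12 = (d - 6)*(d - 2)*(d + 1)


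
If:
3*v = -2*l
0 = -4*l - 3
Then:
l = -3/4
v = 1/2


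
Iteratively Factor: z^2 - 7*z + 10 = (z - 5)*(z - 2)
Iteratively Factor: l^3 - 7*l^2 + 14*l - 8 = (l - 1)*(l^2 - 6*l + 8) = (l - 4)*(l - 1)*(l - 2)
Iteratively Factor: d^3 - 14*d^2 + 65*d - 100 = (d - 4)*(d^2 - 10*d + 25) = (d - 5)*(d - 4)*(d - 5)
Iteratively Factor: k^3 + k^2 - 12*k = (k + 4)*(k^2 - 3*k) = k*(k + 4)*(k - 3)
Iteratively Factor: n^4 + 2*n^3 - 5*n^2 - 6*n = (n + 1)*(n^3 + n^2 - 6*n) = (n - 2)*(n + 1)*(n^2 + 3*n) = (n - 2)*(n + 1)*(n + 3)*(n)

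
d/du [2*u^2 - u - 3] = 4*u - 1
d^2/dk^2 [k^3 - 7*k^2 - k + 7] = 6*k - 14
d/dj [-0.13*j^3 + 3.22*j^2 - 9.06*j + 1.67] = -0.39*j^2 + 6.44*j - 9.06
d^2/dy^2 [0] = 0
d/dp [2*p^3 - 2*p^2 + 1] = 2*p*(3*p - 2)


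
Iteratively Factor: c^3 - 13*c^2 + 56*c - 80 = (c - 4)*(c^2 - 9*c + 20) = (c - 5)*(c - 4)*(c - 4)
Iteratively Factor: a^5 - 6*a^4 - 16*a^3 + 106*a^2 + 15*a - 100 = (a + 1)*(a^4 - 7*a^3 - 9*a^2 + 115*a - 100) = (a - 1)*(a + 1)*(a^3 - 6*a^2 - 15*a + 100) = (a - 1)*(a + 1)*(a + 4)*(a^2 - 10*a + 25) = (a - 5)*(a - 1)*(a + 1)*(a + 4)*(a - 5)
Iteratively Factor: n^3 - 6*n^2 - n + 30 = (n - 3)*(n^2 - 3*n - 10) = (n - 3)*(n + 2)*(n - 5)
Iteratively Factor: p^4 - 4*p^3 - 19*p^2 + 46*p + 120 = (p + 3)*(p^3 - 7*p^2 + 2*p + 40) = (p + 2)*(p + 3)*(p^2 - 9*p + 20) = (p - 5)*(p + 2)*(p + 3)*(p - 4)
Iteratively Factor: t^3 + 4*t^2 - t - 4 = (t + 4)*(t^2 - 1) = (t + 1)*(t + 4)*(t - 1)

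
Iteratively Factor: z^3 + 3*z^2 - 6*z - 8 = (z + 4)*(z^2 - z - 2) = (z + 1)*(z + 4)*(z - 2)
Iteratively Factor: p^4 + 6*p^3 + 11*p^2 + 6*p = (p + 1)*(p^3 + 5*p^2 + 6*p) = (p + 1)*(p + 3)*(p^2 + 2*p) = p*(p + 1)*(p + 3)*(p + 2)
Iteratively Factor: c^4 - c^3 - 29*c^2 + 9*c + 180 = (c - 3)*(c^3 + 2*c^2 - 23*c - 60) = (c - 3)*(c + 4)*(c^2 - 2*c - 15) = (c - 5)*(c - 3)*(c + 4)*(c + 3)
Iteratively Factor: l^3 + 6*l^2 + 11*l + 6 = (l + 1)*(l^2 + 5*l + 6) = (l + 1)*(l + 3)*(l + 2)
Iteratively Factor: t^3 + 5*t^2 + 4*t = (t)*(t^2 + 5*t + 4) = t*(t + 1)*(t + 4)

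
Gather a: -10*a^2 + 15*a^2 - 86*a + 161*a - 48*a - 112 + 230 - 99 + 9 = 5*a^2 + 27*a + 28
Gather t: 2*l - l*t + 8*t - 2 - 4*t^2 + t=2*l - 4*t^2 + t*(9 - l) - 2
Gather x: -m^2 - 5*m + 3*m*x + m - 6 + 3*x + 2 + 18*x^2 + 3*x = -m^2 - 4*m + 18*x^2 + x*(3*m + 6) - 4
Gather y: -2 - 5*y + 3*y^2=3*y^2 - 5*y - 2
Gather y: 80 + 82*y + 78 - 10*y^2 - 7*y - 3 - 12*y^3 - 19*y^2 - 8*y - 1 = -12*y^3 - 29*y^2 + 67*y + 154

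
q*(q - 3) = q^2 - 3*q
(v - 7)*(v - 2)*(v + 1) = v^3 - 8*v^2 + 5*v + 14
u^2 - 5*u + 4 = (u - 4)*(u - 1)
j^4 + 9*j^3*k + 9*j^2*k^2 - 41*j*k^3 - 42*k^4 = (j - 2*k)*(j + k)*(j + 3*k)*(j + 7*k)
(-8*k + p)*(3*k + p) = -24*k^2 - 5*k*p + p^2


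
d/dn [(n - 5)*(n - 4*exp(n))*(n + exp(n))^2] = (n + exp(n))*(2*(n - 5)*(n - 4*exp(n))*(exp(n) + 1) - (n - 5)*(n + exp(n))*(4*exp(n) - 1) + (n - 4*exp(n))*(n + exp(n)))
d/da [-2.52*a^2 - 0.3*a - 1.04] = -5.04*a - 0.3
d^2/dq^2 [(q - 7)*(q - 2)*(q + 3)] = 6*q - 12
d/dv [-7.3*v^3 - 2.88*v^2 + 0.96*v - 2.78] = -21.9*v^2 - 5.76*v + 0.96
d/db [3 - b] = -1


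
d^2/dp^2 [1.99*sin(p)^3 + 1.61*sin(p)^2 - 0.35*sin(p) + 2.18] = -1.1425*sin(p) + 4.4775*sin(3*p) + 3.22*cos(2*p)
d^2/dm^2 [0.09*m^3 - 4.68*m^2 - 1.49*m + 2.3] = 0.54*m - 9.36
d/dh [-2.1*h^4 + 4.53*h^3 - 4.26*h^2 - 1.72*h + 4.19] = -8.4*h^3 + 13.59*h^2 - 8.52*h - 1.72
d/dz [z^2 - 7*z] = 2*z - 7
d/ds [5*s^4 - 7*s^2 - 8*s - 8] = 20*s^3 - 14*s - 8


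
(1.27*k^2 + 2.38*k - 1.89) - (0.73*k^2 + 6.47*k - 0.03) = 0.54*k^2 - 4.09*k - 1.86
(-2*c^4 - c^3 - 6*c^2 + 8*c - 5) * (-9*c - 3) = 18*c^5 + 15*c^4 + 57*c^3 - 54*c^2 + 21*c + 15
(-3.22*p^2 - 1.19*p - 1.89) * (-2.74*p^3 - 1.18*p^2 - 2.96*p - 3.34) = 8.8228*p^5 + 7.0602*p^4 + 16.114*p^3 + 16.5074*p^2 + 9.569*p + 6.3126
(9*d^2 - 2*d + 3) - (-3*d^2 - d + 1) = 12*d^2 - d + 2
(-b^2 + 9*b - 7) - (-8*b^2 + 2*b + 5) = 7*b^2 + 7*b - 12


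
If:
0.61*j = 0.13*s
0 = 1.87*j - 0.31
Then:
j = 0.17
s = 0.78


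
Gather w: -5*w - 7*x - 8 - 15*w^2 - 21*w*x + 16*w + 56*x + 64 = -15*w^2 + w*(11 - 21*x) + 49*x + 56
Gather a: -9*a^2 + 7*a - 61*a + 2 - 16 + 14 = -9*a^2 - 54*a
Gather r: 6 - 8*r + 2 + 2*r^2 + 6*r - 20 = 2*r^2 - 2*r - 12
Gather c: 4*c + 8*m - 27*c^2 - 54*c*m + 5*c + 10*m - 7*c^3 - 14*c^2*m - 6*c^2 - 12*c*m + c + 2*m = -7*c^3 + c^2*(-14*m - 33) + c*(10 - 66*m) + 20*m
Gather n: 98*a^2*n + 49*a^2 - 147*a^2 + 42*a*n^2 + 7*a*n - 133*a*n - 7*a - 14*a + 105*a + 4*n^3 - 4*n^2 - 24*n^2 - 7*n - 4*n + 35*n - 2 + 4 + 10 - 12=-98*a^2 + 84*a + 4*n^3 + n^2*(42*a - 28) + n*(98*a^2 - 126*a + 24)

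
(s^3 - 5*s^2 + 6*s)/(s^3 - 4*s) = (s - 3)/(s + 2)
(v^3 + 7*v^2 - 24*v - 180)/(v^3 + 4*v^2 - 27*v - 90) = (v + 6)/(v + 3)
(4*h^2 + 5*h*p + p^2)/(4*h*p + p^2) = (h + p)/p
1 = 1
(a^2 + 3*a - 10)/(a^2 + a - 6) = (a + 5)/(a + 3)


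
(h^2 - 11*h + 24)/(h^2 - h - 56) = (h - 3)/(h + 7)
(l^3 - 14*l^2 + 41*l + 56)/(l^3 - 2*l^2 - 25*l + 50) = (l^3 - 14*l^2 + 41*l + 56)/(l^3 - 2*l^2 - 25*l + 50)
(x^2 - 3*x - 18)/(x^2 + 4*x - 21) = (x^2 - 3*x - 18)/(x^2 + 4*x - 21)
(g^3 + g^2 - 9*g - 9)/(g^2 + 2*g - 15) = (g^2 + 4*g + 3)/(g + 5)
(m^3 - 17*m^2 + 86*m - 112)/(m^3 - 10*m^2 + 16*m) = (m - 7)/m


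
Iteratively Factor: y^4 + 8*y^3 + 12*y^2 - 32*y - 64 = (y + 4)*(y^3 + 4*y^2 - 4*y - 16) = (y + 2)*(y + 4)*(y^2 + 2*y - 8) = (y - 2)*(y + 2)*(y + 4)*(y + 4)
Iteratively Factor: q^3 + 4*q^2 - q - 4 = (q + 1)*(q^2 + 3*q - 4) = (q + 1)*(q + 4)*(q - 1)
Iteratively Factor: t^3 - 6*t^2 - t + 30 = (t + 2)*(t^2 - 8*t + 15) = (t - 5)*(t + 2)*(t - 3)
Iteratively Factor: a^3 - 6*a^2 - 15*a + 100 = (a - 5)*(a^2 - a - 20) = (a - 5)*(a + 4)*(a - 5)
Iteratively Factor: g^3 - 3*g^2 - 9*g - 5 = (g - 5)*(g^2 + 2*g + 1) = (g - 5)*(g + 1)*(g + 1)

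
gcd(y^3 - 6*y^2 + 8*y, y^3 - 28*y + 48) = y^2 - 6*y + 8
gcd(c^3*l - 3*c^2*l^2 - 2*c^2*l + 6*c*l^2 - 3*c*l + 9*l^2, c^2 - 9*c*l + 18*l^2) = c - 3*l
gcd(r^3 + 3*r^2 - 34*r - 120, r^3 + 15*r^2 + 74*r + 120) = r^2 + 9*r + 20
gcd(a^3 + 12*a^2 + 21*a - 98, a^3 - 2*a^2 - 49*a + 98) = a^2 + 5*a - 14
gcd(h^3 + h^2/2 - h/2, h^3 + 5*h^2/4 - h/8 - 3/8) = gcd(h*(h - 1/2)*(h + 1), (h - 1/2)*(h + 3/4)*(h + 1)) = h^2 + h/2 - 1/2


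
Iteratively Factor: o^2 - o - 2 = (o - 2)*(o + 1)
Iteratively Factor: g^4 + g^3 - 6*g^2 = (g)*(g^3 + g^2 - 6*g) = g^2*(g^2 + g - 6) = g^2*(g + 3)*(g - 2)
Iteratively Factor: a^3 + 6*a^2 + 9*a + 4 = (a + 1)*(a^2 + 5*a + 4) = (a + 1)*(a + 4)*(a + 1)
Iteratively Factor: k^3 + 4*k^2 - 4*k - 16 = (k + 2)*(k^2 + 2*k - 8) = (k - 2)*(k + 2)*(k + 4)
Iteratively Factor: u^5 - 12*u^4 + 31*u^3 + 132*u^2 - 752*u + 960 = (u - 4)*(u^4 - 8*u^3 - u^2 + 128*u - 240) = (u - 4)^2*(u^3 - 4*u^2 - 17*u + 60) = (u - 5)*(u - 4)^2*(u^2 + u - 12) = (u - 5)*(u - 4)^2*(u - 3)*(u + 4)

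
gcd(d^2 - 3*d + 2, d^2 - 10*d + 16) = d - 2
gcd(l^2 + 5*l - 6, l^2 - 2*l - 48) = l + 6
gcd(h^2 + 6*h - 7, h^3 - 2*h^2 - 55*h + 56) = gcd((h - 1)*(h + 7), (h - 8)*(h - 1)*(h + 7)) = h^2 + 6*h - 7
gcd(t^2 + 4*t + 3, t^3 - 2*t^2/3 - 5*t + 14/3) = 1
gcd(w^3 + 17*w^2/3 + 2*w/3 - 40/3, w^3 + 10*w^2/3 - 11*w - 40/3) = w + 5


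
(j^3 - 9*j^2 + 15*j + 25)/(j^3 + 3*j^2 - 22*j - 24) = (j^2 - 10*j + 25)/(j^2 + 2*j - 24)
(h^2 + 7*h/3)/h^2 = (h + 7/3)/h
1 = 1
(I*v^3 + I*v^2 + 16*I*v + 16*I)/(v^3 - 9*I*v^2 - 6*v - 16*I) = I*(v^3 + v^2 + 16*v + 16)/(v^3 - 9*I*v^2 - 6*v - 16*I)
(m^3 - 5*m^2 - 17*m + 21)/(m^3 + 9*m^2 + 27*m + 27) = (m^2 - 8*m + 7)/(m^2 + 6*m + 9)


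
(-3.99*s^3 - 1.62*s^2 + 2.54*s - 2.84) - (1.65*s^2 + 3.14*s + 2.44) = -3.99*s^3 - 3.27*s^2 - 0.6*s - 5.28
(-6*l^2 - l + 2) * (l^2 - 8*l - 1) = -6*l^4 + 47*l^3 + 16*l^2 - 15*l - 2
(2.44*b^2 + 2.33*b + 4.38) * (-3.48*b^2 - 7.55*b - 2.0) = -8.4912*b^4 - 26.5304*b^3 - 37.7139*b^2 - 37.729*b - 8.76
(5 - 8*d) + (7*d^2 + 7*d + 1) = 7*d^2 - d + 6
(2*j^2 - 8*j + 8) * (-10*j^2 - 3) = -20*j^4 + 80*j^3 - 86*j^2 + 24*j - 24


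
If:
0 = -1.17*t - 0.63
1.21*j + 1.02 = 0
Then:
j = -0.84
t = -0.54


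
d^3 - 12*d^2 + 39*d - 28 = (d - 7)*(d - 4)*(d - 1)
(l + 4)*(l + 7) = l^2 + 11*l + 28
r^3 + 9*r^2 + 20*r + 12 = (r + 1)*(r + 2)*(r + 6)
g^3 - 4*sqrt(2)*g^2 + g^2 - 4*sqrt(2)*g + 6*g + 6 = (g + 1)*(g - 3*sqrt(2))*(g - sqrt(2))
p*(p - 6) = p^2 - 6*p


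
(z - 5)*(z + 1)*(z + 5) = z^3 + z^2 - 25*z - 25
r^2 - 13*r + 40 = (r - 8)*(r - 5)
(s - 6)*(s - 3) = s^2 - 9*s + 18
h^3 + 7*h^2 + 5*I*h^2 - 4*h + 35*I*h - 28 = (h + 7)*(h + I)*(h + 4*I)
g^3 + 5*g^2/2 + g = g*(g + 1/2)*(g + 2)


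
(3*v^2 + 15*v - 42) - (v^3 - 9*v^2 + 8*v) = -v^3 + 12*v^2 + 7*v - 42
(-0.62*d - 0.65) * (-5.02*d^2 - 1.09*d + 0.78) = 3.1124*d^3 + 3.9388*d^2 + 0.2249*d - 0.507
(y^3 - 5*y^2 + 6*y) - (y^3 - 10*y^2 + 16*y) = 5*y^2 - 10*y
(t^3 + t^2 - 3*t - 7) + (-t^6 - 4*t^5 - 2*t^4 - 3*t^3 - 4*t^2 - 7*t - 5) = -t^6 - 4*t^5 - 2*t^4 - 2*t^3 - 3*t^2 - 10*t - 12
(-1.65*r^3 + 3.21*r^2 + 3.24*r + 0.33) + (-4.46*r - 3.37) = -1.65*r^3 + 3.21*r^2 - 1.22*r - 3.04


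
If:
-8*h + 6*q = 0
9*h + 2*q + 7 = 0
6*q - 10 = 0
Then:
No Solution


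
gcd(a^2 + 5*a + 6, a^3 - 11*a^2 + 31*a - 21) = 1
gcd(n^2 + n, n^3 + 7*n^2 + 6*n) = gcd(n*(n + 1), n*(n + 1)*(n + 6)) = n^2 + n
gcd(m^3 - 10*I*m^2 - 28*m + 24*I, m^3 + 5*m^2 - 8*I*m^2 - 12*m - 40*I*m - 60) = m^2 - 8*I*m - 12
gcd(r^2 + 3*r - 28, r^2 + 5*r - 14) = r + 7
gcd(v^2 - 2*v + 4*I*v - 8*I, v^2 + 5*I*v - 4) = v + 4*I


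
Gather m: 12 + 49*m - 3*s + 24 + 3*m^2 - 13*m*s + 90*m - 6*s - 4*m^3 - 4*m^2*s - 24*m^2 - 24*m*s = -4*m^3 + m^2*(-4*s - 21) + m*(139 - 37*s) - 9*s + 36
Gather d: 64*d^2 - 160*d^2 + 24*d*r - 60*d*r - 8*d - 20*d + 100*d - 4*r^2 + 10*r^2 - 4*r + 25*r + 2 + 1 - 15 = -96*d^2 + d*(72 - 36*r) + 6*r^2 + 21*r - 12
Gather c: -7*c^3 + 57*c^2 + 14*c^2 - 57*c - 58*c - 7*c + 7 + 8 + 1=-7*c^3 + 71*c^2 - 122*c + 16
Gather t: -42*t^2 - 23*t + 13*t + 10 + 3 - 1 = -42*t^2 - 10*t + 12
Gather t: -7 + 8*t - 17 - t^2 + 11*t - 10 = -t^2 + 19*t - 34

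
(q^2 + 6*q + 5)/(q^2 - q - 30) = (q + 1)/(q - 6)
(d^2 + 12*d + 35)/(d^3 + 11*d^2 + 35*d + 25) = (d + 7)/(d^2 + 6*d + 5)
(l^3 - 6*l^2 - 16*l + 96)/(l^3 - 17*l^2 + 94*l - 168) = (l + 4)/(l - 7)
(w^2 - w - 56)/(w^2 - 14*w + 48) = (w + 7)/(w - 6)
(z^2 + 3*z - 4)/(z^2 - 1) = (z + 4)/(z + 1)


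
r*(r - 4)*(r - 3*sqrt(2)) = r^3 - 3*sqrt(2)*r^2 - 4*r^2 + 12*sqrt(2)*r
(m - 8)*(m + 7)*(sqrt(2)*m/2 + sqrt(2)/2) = sqrt(2)*m^3/2 - 57*sqrt(2)*m/2 - 28*sqrt(2)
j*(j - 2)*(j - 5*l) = j^3 - 5*j^2*l - 2*j^2 + 10*j*l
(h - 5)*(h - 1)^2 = h^3 - 7*h^2 + 11*h - 5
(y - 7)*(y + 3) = y^2 - 4*y - 21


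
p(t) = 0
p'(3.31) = 0.00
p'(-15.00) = 0.00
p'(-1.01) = 0.00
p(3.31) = 0.00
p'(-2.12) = 0.00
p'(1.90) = 0.00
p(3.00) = 0.00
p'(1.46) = 0.00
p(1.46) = 0.00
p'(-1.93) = 0.00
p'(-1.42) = 0.00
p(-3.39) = 0.00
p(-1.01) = 0.00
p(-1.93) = 0.00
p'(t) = 0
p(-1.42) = 0.00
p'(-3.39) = 0.00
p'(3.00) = 0.00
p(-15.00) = 0.00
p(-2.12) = 0.00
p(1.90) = 0.00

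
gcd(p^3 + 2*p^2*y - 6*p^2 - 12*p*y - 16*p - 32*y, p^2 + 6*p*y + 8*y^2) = p + 2*y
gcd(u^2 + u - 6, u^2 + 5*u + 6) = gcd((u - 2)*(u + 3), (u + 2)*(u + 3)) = u + 3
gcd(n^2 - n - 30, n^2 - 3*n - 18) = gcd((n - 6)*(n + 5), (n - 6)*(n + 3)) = n - 6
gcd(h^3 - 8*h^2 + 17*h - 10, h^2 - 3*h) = 1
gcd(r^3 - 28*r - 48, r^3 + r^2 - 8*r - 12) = r + 2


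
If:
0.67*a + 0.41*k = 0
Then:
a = -0.611940298507463*k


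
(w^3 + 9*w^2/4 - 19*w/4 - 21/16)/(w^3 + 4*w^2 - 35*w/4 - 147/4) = (8*w^2 - 10*w - 3)/(4*(2*w^2 + w - 21))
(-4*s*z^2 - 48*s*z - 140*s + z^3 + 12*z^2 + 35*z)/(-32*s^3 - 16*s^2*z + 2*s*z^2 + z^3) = (z^2 + 12*z + 35)/(8*s^2 + 6*s*z + z^2)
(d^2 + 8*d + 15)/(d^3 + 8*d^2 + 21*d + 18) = (d + 5)/(d^2 + 5*d + 6)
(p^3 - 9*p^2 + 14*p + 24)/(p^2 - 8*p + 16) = (p^2 - 5*p - 6)/(p - 4)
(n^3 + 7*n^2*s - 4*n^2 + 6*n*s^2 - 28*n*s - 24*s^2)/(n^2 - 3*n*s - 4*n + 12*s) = (-n^2 - 7*n*s - 6*s^2)/(-n + 3*s)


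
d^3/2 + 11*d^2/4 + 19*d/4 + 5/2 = (d/2 + 1)*(d + 1)*(d + 5/2)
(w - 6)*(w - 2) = w^2 - 8*w + 12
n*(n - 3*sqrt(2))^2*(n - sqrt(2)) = n^4 - 7*sqrt(2)*n^3 + 30*n^2 - 18*sqrt(2)*n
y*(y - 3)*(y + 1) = y^3 - 2*y^2 - 3*y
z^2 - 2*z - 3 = (z - 3)*(z + 1)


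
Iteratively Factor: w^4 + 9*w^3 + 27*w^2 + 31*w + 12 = (w + 1)*(w^3 + 8*w^2 + 19*w + 12) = (w + 1)*(w + 4)*(w^2 + 4*w + 3) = (w + 1)*(w + 3)*(w + 4)*(w + 1)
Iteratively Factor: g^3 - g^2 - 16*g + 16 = (g + 4)*(g^2 - 5*g + 4) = (g - 1)*(g + 4)*(g - 4)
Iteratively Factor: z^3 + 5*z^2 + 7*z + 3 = (z + 3)*(z^2 + 2*z + 1) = (z + 1)*(z + 3)*(z + 1)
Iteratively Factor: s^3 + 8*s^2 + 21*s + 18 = (s + 2)*(s^2 + 6*s + 9) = (s + 2)*(s + 3)*(s + 3)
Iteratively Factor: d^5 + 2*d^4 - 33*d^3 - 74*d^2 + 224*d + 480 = (d - 3)*(d^4 + 5*d^3 - 18*d^2 - 128*d - 160) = (d - 3)*(d + 4)*(d^3 + d^2 - 22*d - 40) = (d - 5)*(d - 3)*(d + 4)*(d^2 + 6*d + 8) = (d - 5)*(d - 3)*(d + 2)*(d + 4)*(d + 4)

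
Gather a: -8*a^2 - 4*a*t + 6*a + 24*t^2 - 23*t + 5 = -8*a^2 + a*(6 - 4*t) + 24*t^2 - 23*t + 5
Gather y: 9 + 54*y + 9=54*y + 18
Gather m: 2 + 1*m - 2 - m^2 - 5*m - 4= -m^2 - 4*m - 4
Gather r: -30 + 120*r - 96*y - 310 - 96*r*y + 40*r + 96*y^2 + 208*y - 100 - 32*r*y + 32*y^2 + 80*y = r*(160 - 128*y) + 128*y^2 + 192*y - 440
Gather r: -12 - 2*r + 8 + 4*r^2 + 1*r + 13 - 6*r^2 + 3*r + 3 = -2*r^2 + 2*r + 12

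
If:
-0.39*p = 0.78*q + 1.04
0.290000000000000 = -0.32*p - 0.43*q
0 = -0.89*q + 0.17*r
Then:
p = 2.70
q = -2.68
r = -14.04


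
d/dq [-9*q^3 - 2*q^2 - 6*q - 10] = -27*q^2 - 4*q - 6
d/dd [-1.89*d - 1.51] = -1.89000000000000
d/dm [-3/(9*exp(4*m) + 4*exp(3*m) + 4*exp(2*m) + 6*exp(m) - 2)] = (108*exp(3*m) + 36*exp(2*m) + 24*exp(m) + 18)*exp(m)/(9*exp(4*m) + 4*exp(3*m) + 4*exp(2*m) + 6*exp(m) - 2)^2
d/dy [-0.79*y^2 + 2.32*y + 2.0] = 2.32 - 1.58*y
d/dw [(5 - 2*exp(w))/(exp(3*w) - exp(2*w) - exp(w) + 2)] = (-(2*exp(w) - 5)*(-3*exp(2*w) + 2*exp(w) + 1) - 2*exp(3*w) + 2*exp(2*w) + 2*exp(w) - 4)*exp(w)/(exp(3*w) - exp(2*w) - exp(w) + 2)^2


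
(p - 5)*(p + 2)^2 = p^3 - p^2 - 16*p - 20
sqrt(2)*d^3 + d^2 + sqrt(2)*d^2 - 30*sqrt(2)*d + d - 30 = (d - 5)*(d + 6)*(sqrt(2)*d + 1)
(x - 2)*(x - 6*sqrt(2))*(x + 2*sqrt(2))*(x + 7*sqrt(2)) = x^4 - 2*x^3 + 3*sqrt(2)*x^3 - 80*x^2 - 6*sqrt(2)*x^2 - 168*sqrt(2)*x + 160*x + 336*sqrt(2)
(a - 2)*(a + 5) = a^2 + 3*a - 10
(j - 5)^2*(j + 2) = j^3 - 8*j^2 + 5*j + 50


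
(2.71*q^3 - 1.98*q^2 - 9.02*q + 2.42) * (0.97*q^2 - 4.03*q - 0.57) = 2.6287*q^5 - 12.8419*q^4 - 2.3147*q^3 + 39.8266*q^2 - 4.6112*q - 1.3794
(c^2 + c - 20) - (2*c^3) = -2*c^3 + c^2 + c - 20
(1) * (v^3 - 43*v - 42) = v^3 - 43*v - 42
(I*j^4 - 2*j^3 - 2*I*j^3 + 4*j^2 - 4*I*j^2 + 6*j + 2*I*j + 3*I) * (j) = I*j^5 - 2*j^4 - 2*I*j^4 + 4*j^3 - 4*I*j^3 + 6*j^2 + 2*I*j^2 + 3*I*j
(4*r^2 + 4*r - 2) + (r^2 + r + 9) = 5*r^2 + 5*r + 7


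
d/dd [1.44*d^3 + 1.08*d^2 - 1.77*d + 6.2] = 4.32*d^2 + 2.16*d - 1.77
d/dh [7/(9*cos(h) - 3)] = 7*sin(h)/(3*cos(h) - 1)^2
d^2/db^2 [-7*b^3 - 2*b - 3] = -42*b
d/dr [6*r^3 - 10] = 18*r^2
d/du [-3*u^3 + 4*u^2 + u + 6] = -9*u^2 + 8*u + 1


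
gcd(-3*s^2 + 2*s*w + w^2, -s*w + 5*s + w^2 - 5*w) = s - w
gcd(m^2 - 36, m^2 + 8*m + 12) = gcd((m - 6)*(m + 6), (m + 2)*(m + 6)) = m + 6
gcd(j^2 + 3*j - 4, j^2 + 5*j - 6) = j - 1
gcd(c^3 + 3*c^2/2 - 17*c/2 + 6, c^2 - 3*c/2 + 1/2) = c - 1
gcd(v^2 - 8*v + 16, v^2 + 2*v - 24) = v - 4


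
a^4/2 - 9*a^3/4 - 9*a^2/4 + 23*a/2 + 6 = (a/2 + 1)*(a - 4)*(a - 3)*(a + 1/2)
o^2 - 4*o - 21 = (o - 7)*(o + 3)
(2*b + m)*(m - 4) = 2*b*m - 8*b + m^2 - 4*m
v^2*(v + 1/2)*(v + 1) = v^4 + 3*v^3/2 + v^2/2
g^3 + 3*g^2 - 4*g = g*(g - 1)*(g + 4)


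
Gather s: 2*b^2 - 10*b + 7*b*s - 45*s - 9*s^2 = 2*b^2 - 10*b - 9*s^2 + s*(7*b - 45)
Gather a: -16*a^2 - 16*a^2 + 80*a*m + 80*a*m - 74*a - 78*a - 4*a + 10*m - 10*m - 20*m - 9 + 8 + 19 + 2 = -32*a^2 + a*(160*m - 156) - 20*m + 20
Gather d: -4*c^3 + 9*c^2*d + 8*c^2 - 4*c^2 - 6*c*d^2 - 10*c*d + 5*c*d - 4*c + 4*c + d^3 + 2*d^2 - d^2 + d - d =-4*c^3 + 4*c^2 + d^3 + d^2*(1 - 6*c) + d*(9*c^2 - 5*c)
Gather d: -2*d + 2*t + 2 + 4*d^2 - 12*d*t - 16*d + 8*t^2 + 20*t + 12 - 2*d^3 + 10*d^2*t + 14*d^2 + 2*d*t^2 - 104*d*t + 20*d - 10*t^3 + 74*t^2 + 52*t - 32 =-2*d^3 + d^2*(10*t + 18) + d*(2*t^2 - 116*t + 2) - 10*t^3 + 82*t^2 + 74*t - 18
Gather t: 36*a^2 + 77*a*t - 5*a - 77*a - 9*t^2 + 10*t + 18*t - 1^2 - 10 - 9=36*a^2 - 82*a - 9*t^2 + t*(77*a + 28) - 20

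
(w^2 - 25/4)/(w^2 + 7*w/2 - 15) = (w + 5/2)/(w + 6)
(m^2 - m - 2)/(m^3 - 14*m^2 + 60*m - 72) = (m + 1)/(m^2 - 12*m + 36)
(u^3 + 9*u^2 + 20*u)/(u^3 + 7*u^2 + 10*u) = (u + 4)/(u + 2)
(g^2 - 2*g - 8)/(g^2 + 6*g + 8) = (g - 4)/(g + 4)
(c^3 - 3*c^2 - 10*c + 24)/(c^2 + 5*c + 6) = (c^2 - 6*c + 8)/(c + 2)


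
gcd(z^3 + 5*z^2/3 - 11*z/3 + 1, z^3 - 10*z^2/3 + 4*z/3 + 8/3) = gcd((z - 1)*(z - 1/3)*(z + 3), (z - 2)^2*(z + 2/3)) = 1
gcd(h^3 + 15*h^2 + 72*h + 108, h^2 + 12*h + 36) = h^2 + 12*h + 36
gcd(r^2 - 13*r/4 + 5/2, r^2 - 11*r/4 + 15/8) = r - 5/4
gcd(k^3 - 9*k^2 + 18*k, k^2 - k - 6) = k - 3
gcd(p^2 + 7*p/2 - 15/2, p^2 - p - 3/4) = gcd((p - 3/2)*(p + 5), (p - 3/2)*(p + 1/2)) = p - 3/2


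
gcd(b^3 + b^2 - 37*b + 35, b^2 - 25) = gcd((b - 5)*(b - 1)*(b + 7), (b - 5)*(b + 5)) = b - 5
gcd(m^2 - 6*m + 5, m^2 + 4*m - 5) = m - 1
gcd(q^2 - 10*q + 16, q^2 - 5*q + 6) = q - 2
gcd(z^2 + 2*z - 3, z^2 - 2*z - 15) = z + 3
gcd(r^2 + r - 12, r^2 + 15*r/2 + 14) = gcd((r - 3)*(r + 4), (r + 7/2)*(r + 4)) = r + 4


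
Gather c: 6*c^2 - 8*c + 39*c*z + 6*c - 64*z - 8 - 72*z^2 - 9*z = 6*c^2 + c*(39*z - 2) - 72*z^2 - 73*z - 8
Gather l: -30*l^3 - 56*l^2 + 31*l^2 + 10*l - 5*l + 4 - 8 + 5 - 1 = -30*l^3 - 25*l^2 + 5*l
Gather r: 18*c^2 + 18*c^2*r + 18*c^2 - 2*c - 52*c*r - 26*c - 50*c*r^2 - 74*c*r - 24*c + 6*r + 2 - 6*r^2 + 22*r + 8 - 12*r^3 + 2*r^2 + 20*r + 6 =36*c^2 - 52*c - 12*r^3 + r^2*(-50*c - 4) + r*(18*c^2 - 126*c + 48) + 16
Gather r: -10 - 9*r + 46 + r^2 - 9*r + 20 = r^2 - 18*r + 56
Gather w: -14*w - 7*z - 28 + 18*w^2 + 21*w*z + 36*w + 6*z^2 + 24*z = 18*w^2 + w*(21*z + 22) + 6*z^2 + 17*z - 28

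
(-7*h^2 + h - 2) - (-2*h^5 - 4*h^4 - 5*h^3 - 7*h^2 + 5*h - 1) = 2*h^5 + 4*h^4 + 5*h^3 - 4*h - 1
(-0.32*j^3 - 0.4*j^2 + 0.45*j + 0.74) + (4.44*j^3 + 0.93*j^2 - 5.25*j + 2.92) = 4.12*j^3 + 0.53*j^2 - 4.8*j + 3.66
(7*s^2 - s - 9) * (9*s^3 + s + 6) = 63*s^5 - 9*s^4 - 74*s^3 + 41*s^2 - 15*s - 54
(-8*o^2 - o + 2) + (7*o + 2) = -8*o^2 + 6*o + 4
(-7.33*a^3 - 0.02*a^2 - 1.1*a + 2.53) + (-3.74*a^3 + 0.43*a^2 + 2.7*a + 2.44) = -11.07*a^3 + 0.41*a^2 + 1.6*a + 4.97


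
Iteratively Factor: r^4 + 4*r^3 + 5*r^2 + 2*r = (r + 1)*(r^3 + 3*r^2 + 2*r) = (r + 1)*(r + 2)*(r^2 + r) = (r + 1)^2*(r + 2)*(r)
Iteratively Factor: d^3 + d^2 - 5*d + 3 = (d - 1)*(d^2 + 2*d - 3) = (d - 1)^2*(d + 3)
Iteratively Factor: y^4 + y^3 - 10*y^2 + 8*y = (y - 2)*(y^3 + 3*y^2 - 4*y) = (y - 2)*(y + 4)*(y^2 - y) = y*(y - 2)*(y + 4)*(y - 1)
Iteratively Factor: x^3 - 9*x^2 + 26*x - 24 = (x - 4)*(x^2 - 5*x + 6) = (x - 4)*(x - 2)*(x - 3)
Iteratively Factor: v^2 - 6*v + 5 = (v - 1)*(v - 5)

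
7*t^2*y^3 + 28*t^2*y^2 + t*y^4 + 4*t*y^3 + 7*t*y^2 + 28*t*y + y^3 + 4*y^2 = y*(7*t + y)*(y + 4)*(t*y + 1)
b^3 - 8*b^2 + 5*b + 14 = (b - 7)*(b - 2)*(b + 1)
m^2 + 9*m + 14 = (m + 2)*(m + 7)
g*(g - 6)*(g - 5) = g^3 - 11*g^2 + 30*g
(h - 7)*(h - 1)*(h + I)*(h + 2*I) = h^4 - 8*h^3 + 3*I*h^3 + 5*h^2 - 24*I*h^2 + 16*h + 21*I*h - 14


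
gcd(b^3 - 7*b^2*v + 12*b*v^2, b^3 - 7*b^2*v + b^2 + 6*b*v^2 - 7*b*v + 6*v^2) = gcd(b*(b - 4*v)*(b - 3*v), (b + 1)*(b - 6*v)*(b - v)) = 1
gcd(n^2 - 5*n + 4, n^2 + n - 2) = n - 1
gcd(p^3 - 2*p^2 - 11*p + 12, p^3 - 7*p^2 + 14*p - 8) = p^2 - 5*p + 4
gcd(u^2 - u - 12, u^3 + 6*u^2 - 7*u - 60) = 1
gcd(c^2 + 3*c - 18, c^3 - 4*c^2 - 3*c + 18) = c - 3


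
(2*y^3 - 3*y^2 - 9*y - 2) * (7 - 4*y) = -8*y^4 + 26*y^3 + 15*y^2 - 55*y - 14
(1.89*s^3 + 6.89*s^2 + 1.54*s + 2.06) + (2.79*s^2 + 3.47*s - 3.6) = 1.89*s^3 + 9.68*s^2 + 5.01*s - 1.54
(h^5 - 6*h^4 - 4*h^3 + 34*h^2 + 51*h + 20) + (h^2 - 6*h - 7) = h^5 - 6*h^4 - 4*h^3 + 35*h^2 + 45*h + 13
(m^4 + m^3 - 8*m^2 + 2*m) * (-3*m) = -3*m^5 - 3*m^4 + 24*m^3 - 6*m^2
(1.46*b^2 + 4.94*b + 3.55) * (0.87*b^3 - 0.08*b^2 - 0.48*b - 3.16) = 1.2702*b^5 + 4.181*b^4 + 1.9925*b^3 - 7.2688*b^2 - 17.3144*b - 11.218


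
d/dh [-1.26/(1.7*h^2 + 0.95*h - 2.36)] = (4.284*h + 1.197)/(1.7*h^2 + 0.95*h - 2.36)^2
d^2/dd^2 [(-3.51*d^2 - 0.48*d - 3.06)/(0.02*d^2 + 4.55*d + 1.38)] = (-1.73472347597681e-18*d^4 + 0.638436*d^3 + 0.573911999999979*d^2 - 1.59127199999998*d - 133.871436)/(8.0e-6*d^6 + 0.00546*d^5 + 1.243806*d^4 + 94.949855*d^3 + 85.822614*d^2 + 25.99506*d + 2.628072)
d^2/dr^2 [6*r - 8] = 0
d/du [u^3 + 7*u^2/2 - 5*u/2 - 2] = 3*u^2 + 7*u - 5/2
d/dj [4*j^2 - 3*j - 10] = 8*j - 3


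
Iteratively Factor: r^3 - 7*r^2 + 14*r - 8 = (r - 4)*(r^2 - 3*r + 2) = (r - 4)*(r - 2)*(r - 1)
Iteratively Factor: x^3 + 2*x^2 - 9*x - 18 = (x + 2)*(x^2 - 9) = (x + 2)*(x + 3)*(x - 3)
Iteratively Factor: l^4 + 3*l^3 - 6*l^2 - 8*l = (l + 4)*(l^3 - l^2 - 2*l) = (l - 2)*(l + 4)*(l^2 + l) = (l - 2)*(l + 1)*(l + 4)*(l)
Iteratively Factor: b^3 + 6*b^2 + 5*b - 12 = (b - 1)*(b^2 + 7*b + 12) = (b - 1)*(b + 3)*(b + 4)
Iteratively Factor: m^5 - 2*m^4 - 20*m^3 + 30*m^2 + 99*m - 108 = (m - 3)*(m^4 + m^3 - 17*m^2 - 21*m + 36) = (m - 3)*(m + 3)*(m^3 - 2*m^2 - 11*m + 12) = (m - 3)*(m + 3)^2*(m^2 - 5*m + 4) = (m - 3)*(m - 1)*(m + 3)^2*(m - 4)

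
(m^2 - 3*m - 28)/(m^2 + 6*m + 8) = (m - 7)/(m + 2)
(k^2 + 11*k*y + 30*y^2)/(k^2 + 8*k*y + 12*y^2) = (k + 5*y)/(k + 2*y)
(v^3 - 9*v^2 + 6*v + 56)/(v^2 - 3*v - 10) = (v^2 - 11*v + 28)/(v - 5)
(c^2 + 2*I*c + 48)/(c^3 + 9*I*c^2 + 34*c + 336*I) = 1/(c + 7*I)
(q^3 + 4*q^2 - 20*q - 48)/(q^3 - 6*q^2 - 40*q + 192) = (q + 2)/(q - 8)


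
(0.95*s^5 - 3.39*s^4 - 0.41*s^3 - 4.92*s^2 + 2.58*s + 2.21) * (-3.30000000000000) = -3.135*s^5 + 11.187*s^4 + 1.353*s^3 + 16.236*s^2 - 8.514*s - 7.293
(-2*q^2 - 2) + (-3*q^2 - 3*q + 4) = -5*q^2 - 3*q + 2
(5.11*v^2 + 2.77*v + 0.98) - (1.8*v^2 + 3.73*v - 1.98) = 3.31*v^2 - 0.96*v + 2.96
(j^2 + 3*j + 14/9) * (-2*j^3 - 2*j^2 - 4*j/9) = -2*j^5 - 8*j^4 - 86*j^3/9 - 40*j^2/9 - 56*j/81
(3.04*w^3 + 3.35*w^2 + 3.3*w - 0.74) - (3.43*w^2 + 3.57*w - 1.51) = 3.04*w^3 - 0.0800000000000001*w^2 - 0.27*w + 0.77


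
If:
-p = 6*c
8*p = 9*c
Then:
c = 0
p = 0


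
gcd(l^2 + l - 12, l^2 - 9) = l - 3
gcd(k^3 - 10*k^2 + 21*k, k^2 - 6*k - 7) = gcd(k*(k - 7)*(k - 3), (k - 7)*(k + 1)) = k - 7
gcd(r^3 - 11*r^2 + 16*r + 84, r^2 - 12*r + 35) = r - 7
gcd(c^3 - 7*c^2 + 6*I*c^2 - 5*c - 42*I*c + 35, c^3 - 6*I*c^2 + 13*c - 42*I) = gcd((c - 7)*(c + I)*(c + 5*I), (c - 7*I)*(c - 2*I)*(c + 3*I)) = 1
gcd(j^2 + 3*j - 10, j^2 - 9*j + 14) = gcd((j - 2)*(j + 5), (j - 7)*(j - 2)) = j - 2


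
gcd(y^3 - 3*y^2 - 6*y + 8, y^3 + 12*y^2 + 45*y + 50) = y + 2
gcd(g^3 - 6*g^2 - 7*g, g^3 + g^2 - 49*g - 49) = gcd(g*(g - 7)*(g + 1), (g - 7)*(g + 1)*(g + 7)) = g^2 - 6*g - 7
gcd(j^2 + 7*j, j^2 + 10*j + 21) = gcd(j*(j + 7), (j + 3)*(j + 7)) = j + 7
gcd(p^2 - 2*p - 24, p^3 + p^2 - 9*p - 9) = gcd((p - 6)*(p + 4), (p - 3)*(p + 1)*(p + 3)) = 1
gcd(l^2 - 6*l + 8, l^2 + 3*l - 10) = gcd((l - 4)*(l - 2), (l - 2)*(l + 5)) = l - 2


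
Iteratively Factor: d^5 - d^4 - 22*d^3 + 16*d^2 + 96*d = (d + 4)*(d^4 - 5*d^3 - 2*d^2 + 24*d) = (d - 3)*(d + 4)*(d^3 - 2*d^2 - 8*d) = (d - 3)*(d + 2)*(d + 4)*(d^2 - 4*d) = (d - 4)*(d - 3)*(d + 2)*(d + 4)*(d)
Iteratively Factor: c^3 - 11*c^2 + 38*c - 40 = (c - 5)*(c^2 - 6*c + 8) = (c - 5)*(c - 2)*(c - 4)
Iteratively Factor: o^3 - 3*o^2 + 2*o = (o - 1)*(o^2 - 2*o) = (o - 2)*(o - 1)*(o)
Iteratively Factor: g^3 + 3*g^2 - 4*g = (g)*(g^2 + 3*g - 4) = g*(g + 4)*(g - 1)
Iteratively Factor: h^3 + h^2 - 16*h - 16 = (h - 4)*(h^2 + 5*h + 4) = (h - 4)*(h + 4)*(h + 1)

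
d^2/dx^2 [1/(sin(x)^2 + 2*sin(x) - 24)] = 2*(-2*sin(x)^4 - 3*sin(x)^3 - 47*sin(x)^2 - 18*sin(x) + 28)/(sin(x)^2 + 2*sin(x) - 24)^3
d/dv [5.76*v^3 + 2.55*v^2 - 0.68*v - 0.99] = 17.28*v^2 + 5.1*v - 0.68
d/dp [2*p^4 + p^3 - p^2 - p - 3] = 8*p^3 + 3*p^2 - 2*p - 1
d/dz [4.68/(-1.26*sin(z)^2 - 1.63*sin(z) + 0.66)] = (11.7936*sin(z) + 7.6284)*cos(z)/(1.26*sin(z)^2 + 1.63*sin(z) - 0.66)^2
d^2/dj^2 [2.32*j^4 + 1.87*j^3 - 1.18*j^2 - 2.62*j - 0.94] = 27.84*j^2 + 11.22*j - 2.36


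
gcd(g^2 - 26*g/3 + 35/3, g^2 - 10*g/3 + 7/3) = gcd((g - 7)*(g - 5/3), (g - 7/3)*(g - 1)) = 1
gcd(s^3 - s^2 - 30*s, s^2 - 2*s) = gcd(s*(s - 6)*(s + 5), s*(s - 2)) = s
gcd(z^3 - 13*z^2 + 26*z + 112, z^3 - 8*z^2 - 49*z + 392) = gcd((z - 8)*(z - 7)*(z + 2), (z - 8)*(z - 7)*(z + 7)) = z^2 - 15*z + 56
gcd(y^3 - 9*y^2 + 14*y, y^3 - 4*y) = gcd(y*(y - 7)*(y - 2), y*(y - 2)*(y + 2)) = y^2 - 2*y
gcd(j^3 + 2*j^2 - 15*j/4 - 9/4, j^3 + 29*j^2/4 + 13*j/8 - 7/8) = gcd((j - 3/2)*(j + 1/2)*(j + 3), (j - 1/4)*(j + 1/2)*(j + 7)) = j + 1/2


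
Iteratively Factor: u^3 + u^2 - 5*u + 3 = (u - 1)*(u^2 + 2*u - 3) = (u - 1)*(u + 3)*(u - 1)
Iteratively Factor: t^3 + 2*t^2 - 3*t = (t + 3)*(t^2 - t) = t*(t + 3)*(t - 1)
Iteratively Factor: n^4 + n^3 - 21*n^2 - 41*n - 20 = (n + 1)*(n^3 - 21*n - 20) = (n - 5)*(n + 1)*(n^2 + 5*n + 4) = (n - 5)*(n + 1)*(n + 4)*(n + 1)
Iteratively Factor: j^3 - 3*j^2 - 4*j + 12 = (j - 2)*(j^2 - j - 6) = (j - 3)*(j - 2)*(j + 2)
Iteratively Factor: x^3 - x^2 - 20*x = (x + 4)*(x^2 - 5*x) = (x - 5)*(x + 4)*(x)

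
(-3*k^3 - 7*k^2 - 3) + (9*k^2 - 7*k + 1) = -3*k^3 + 2*k^2 - 7*k - 2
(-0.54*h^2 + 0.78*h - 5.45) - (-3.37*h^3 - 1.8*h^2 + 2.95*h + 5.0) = 3.37*h^3 + 1.26*h^2 - 2.17*h - 10.45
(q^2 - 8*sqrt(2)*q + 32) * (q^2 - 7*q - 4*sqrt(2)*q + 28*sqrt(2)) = q^4 - 12*sqrt(2)*q^3 - 7*q^3 + 96*q^2 + 84*sqrt(2)*q^2 - 672*q - 128*sqrt(2)*q + 896*sqrt(2)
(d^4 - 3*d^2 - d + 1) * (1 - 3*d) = -3*d^5 + d^4 + 9*d^3 - 4*d + 1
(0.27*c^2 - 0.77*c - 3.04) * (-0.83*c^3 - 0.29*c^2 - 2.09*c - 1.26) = -0.2241*c^5 + 0.5608*c^4 + 2.1822*c^3 + 2.1507*c^2 + 7.3238*c + 3.8304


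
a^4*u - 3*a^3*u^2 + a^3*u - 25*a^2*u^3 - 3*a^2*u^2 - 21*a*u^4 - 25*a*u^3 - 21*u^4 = (a - 7*u)*(a + u)*(a + 3*u)*(a*u + u)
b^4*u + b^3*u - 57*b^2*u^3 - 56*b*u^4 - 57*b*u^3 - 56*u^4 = (b - 8*u)*(b + u)*(b + 7*u)*(b*u + u)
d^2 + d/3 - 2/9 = (d - 1/3)*(d + 2/3)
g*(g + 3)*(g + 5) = g^3 + 8*g^2 + 15*g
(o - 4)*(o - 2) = o^2 - 6*o + 8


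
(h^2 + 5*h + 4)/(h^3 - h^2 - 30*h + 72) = (h^2 + 5*h + 4)/(h^3 - h^2 - 30*h + 72)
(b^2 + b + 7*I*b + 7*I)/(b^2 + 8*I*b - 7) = (b + 1)/(b + I)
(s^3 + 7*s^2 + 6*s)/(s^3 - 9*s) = (s^2 + 7*s + 6)/(s^2 - 9)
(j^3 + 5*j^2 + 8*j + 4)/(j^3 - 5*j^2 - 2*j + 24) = (j^2 + 3*j + 2)/(j^2 - 7*j + 12)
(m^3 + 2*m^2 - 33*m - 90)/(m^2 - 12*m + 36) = (m^2 + 8*m + 15)/(m - 6)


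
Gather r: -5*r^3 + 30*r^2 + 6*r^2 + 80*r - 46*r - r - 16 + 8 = -5*r^3 + 36*r^2 + 33*r - 8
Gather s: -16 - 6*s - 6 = -6*s - 22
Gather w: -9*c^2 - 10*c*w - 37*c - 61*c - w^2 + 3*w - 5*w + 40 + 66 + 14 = -9*c^2 - 98*c - w^2 + w*(-10*c - 2) + 120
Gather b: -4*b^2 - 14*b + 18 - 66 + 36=-4*b^2 - 14*b - 12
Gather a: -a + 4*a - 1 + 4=3*a + 3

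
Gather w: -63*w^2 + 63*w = -63*w^2 + 63*w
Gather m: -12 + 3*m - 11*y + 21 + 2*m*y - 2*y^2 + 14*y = m*(2*y + 3) - 2*y^2 + 3*y + 9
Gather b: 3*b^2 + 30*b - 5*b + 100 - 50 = 3*b^2 + 25*b + 50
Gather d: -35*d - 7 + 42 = 35 - 35*d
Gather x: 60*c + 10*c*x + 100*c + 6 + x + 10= 160*c + x*(10*c + 1) + 16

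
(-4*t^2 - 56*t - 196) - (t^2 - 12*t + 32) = -5*t^2 - 44*t - 228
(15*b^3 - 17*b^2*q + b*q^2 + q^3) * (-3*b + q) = -45*b^4 + 66*b^3*q - 20*b^2*q^2 - 2*b*q^3 + q^4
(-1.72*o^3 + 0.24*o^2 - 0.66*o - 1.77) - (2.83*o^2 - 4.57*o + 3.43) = -1.72*o^3 - 2.59*o^2 + 3.91*o - 5.2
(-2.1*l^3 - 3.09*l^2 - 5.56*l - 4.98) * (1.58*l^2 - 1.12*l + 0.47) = -3.318*l^5 - 2.5302*l^4 - 6.311*l^3 - 3.0935*l^2 + 2.9644*l - 2.3406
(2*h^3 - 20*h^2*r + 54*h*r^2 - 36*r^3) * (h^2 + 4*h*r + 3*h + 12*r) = 2*h^5 - 12*h^4*r + 6*h^4 - 26*h^3*r^2 - 36*h^3*r + 180*h^2*r^3 - 78*h^2*r^2 - 144*h*r^4 + 540*h*r^3 - 432*r^4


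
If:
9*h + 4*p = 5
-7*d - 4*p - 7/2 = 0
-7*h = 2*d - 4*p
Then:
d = -7/10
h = 2/5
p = 7/20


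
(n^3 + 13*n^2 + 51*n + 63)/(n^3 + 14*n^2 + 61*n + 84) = (n + 3)/(n + 4)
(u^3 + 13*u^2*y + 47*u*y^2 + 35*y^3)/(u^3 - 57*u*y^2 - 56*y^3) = (-u - 5*y)/(-u + 8*y)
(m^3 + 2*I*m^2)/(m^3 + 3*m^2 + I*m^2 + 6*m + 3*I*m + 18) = m^2*(m + 2*I)/(m^3 + m^2*(3 + I) + 3*m*(2 + I) + 18)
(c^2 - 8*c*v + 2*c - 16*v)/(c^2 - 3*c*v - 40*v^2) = (c + 2)/(c + 5*v)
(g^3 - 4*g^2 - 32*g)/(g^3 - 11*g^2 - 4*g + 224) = g/(g - 7)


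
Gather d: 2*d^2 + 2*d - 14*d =2*d^2 - 12*d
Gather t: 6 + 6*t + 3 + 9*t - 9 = 15*t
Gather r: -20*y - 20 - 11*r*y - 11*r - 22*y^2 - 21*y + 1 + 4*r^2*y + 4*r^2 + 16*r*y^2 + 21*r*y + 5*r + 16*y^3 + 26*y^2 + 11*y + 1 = r^2*(4*y + 4) + r*(16*y^2 + 10*y - 6) + 16*y^3 + 4*y^2 - 30*y - 18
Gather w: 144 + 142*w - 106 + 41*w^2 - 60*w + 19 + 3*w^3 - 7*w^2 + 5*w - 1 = 3*w^3 + 34*w^2 + 87*w + 56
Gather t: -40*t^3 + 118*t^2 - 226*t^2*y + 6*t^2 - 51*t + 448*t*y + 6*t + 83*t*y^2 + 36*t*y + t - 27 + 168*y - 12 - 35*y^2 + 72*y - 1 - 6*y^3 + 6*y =-40*t^3 + t^2*(124 - 226*y) + t*(83*y^2 + 484*y - 44) - 6*y^3 - 35*y^2 + 246*y - 40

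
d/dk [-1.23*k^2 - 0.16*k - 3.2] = -2.46*k - 0.16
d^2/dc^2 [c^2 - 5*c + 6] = 2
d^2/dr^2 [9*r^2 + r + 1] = 18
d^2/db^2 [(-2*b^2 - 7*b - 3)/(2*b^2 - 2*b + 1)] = 4*(-18*b^3 - 12*b^2 + 39*b - 11)/(8*b^6 - 24*b^5 + 36*b^4 - 32*b^3 + 18*b^2 - 6*b + 1)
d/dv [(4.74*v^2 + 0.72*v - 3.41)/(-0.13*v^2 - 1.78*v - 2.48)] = (-8.3436*v^2 - 24.397*v - 7.8554)/(0.0169*v^4 + 0.4628*v^3 + 3.8132*v^2 + 8.8288*v + 6.1504)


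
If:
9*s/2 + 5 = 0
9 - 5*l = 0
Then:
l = 9/5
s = -10/9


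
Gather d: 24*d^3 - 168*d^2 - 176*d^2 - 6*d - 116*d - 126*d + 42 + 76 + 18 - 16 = 24*d^3 - 344*d^2 - 248*d + 120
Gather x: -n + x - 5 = -n + x - 5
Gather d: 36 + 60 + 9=105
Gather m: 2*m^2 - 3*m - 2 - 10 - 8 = 2*m^2 - 3*m - 20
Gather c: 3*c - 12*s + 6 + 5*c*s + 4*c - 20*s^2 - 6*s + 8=c*(5*s + 7) - 20*s^2 - 18*s + 14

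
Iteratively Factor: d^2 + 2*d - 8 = (d + 4)*(d - 2)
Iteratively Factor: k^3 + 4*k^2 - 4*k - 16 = (k - 2)*(k^2 + 6*k + 8) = (k - 2)*(k + 4)*(k + 2)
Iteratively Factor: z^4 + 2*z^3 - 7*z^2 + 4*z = (z + 4)*(z^3 - 2*z^2 + z) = (z - 1)*(z + 4)*(z^2 - z) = (z - 1)^2*(z + 4)*(z)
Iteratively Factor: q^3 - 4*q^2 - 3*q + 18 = (q - 3)*(q^2 - q - 6) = (q - 3)^2*(q + 2)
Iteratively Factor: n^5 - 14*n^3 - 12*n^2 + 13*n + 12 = (n - 4)*(n^4 + 4*n^3 + 2*n^2 - 4*n - 3) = (n - 4)*(n + 1)*(n^3 + 3*n^2 - n - 3) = (n - 4)*(n - 1)*(n + 1)*(n^2 + 4*n + 3) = (n - 4)*(n - 1)*(n + 1)*(n + 3)*(n + 1)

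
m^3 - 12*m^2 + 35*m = m*(m - 7)*(m - 5)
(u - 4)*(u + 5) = u^2 + u - 20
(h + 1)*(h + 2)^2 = h^3 + 5*h^2 + 8*h + 4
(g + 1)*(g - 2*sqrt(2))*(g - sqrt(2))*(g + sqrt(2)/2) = g^4 - 5*sqrt(2)*g^3/2 + g^3 - 5*sqrt(2)*g^2/2 + g^2 + g + 2*sqrt(2)*g + 2*sqrt(2)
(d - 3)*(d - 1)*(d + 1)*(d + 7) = d^4 + 4*d^3 - 22*d^2 - 4*d + 21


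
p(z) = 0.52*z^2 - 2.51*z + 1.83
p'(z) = 1.04*z - 2.51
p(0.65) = 0.42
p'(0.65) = -1.83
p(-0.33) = 2.71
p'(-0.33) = -2.85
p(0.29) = 1.15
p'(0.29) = -2.21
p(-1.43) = 6.48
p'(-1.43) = -4.00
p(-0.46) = 3.09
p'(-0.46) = -2.99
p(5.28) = 3.07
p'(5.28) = 2.98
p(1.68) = -0.92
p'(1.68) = -0.76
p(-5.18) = 28.78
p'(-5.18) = -7.90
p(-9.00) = 66.54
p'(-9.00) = -11.87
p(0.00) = 1.83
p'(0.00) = -2.51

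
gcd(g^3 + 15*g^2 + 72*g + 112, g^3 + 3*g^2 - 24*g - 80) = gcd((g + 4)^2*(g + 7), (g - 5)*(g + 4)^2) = g^2 + 8*g + 16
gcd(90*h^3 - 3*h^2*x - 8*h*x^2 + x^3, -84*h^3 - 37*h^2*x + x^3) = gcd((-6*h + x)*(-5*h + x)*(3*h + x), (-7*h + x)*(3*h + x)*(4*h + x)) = 3*h + x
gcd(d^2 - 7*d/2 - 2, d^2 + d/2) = d + 1/2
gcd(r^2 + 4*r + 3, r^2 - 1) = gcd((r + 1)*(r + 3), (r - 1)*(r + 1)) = r + 1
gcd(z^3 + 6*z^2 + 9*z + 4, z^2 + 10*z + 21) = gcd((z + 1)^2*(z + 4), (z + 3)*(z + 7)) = 1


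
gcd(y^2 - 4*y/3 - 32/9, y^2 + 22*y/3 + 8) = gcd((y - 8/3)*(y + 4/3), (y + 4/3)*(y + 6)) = y + 4/3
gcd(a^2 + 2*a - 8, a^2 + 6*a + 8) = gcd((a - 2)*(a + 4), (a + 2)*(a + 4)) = a + 4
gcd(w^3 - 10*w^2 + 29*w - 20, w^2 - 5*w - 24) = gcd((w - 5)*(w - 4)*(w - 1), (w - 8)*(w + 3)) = 1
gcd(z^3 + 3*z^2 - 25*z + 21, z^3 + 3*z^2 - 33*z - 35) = z + 7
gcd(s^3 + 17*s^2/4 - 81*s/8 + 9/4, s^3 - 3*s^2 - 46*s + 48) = s + 6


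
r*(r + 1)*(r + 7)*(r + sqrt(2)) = r^4 + sqrt(2)*r^3 + 8*r^3 + 7*r^2 + 8*sqrt(2)*r^2 + 7*sqrt(2)*r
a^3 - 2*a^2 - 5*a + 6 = (a - 3)*(a - 1)*(a + 2)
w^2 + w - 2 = (w - 1)*(w + 2)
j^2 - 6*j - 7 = (j - 7)*(j + 1)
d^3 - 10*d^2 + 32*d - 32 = (d - 4)^2*(d - 2)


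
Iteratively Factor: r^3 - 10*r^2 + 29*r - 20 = (r - 5)*(r^2 - 5*r + 4) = (r - 5)*(r - 1)*(r - 4)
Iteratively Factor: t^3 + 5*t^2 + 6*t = (t)*(t^2 + 5*t + 6) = t*(t + 2)*(t + 3)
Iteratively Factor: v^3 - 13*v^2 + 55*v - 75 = (v - 5)*(v^2 - 8*v + 15) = (v - 5)*(v - 3)*(v - 5)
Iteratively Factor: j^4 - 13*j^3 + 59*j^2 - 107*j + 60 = (j - 3)*(j^3 - 10*j^2 + 29*j - 20) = (j - 5)*(j - 3)*(j^2 - 5*j + 4) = (j - 5)*(j - 4)*(j - 3)*(j - 1)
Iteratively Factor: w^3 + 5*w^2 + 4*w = (w + 1)*(w^2 + 4*w) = (w + 1)*(w + 4)*(w)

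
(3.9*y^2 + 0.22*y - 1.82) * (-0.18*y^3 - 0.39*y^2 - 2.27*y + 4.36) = -0.702*y^5 - 1.5606*y^4 - 8.6112*y^3 + 17.2144*y^2 + 5.0906*y - 7.9352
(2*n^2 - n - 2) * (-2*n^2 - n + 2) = -4*n^4 + 9*n^2 - 4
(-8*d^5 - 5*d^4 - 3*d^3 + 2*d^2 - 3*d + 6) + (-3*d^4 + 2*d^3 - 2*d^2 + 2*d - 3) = -8*d^5 - 8*d^4 - d^3 - d + 3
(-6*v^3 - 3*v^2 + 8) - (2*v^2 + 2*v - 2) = -6*v^3 - 5*v^2 - 2*v + 10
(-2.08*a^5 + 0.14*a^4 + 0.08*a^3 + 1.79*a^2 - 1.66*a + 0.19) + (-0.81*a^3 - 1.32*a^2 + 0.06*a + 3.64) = -2.08*a^5 + 0.14*a^4 - 0.73*a^3 + 0.47*a^2 - 1.6*a + 3.83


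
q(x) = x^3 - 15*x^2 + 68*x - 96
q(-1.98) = -297.21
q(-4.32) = -750.32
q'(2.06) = 18.93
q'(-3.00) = 185.00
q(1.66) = -19.88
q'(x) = 3*x^2 - 30*x + 68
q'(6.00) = -4.00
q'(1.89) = 22.02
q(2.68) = -2.25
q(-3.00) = -462.00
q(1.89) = -14.31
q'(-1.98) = 139.16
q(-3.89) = -646.37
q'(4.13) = -4.73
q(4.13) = -0.57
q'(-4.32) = 253.59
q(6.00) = -12.00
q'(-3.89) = 230.10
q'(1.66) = 26.47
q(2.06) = -10.83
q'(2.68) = 9.15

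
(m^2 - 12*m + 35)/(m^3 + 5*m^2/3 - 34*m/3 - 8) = 3*(m^2 - 12*m + 35)/(3*m^3 + 5*m^2 - 34*m - 24)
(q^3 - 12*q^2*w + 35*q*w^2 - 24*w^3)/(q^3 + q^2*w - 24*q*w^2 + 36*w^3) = (q^2 - 9*q*w + 8*w^2)/(q^2 + 4*q*w - 12*w^2)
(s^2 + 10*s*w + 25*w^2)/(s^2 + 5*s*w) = (s + 5*w)/s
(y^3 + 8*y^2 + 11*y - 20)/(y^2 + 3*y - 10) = (y^2 + 3*y - 4)/(y - 2)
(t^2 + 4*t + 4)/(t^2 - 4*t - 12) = (t + 2)/(t - 6)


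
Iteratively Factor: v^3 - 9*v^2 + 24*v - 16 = (v - 4)*(v^2 - 5*v + 4) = (v - 4)^2*(v - 1)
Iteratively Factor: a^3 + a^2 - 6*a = (a - 2)*(a^2 + 3*a) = a*(a - 2)*(a + 3)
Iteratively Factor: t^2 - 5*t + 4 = (t - 4)*(t - 1)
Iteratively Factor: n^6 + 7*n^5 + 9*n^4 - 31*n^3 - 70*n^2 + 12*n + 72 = (n + 3)*(n^5 + 4*n^4 - 3*n^3 - 22*n^2 - 4*n + 24) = (n + 3)^2*(n^4 + n^3 - 6*n^2 - 4*n + 8) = (n + 2)*(n + 3)^2*(n^3 - n^2 - 4*n + 4) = (n - 1)*(n + 2)*(n + 3)^2*(n^2 - 4) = (n - 1)*(n + 2)^2*(n + 3)^2*(n - 2)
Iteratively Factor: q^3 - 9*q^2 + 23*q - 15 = (q - 5)*(q^2 - 4*q + 3) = (q - 5)*(q - 3)*(q - 1)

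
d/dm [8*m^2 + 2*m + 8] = 16*m + 2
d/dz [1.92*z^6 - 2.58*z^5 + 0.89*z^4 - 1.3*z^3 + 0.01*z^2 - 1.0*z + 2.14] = 11.52*z^5 - 12.9*z^4 + 3.56*z^3 - 3.9*z^2 + 0.02*z - 1.0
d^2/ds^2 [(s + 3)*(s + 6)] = 2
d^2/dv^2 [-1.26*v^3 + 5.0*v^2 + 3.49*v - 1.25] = 10.0 - 7.56*v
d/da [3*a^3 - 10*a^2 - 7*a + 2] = 9*a^2 - 20*a - 7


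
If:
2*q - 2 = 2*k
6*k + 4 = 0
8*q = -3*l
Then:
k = -2/3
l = -8/9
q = 1/3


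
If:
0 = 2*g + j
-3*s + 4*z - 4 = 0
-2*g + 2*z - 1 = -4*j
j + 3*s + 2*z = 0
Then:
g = 1/28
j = -1/14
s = -3/7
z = 19/28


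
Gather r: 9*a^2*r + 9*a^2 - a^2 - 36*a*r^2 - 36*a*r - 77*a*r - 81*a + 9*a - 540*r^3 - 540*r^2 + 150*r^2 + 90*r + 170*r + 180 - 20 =8*a^2 - 72*a - 540*r^3 + r^2*(-36*a - 390) + r*(9*a^2 - 113*a + 260) + 160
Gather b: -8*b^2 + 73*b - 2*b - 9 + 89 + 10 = -8*b^2 + 71*b + 90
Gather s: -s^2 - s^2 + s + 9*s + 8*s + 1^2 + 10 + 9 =-2*s^2 + 18*s + 20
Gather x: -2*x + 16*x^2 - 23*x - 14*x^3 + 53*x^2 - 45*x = -14*x^3 + 69*x^2 - 70*x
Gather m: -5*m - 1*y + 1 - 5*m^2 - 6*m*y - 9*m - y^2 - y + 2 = -5*m^2 + m*(-6*y - 14) - y^2 - 2*y + 3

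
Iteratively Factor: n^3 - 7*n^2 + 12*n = (n - 4)*(n^2 - 3*n) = (n - 4)*(n - 3)*(n)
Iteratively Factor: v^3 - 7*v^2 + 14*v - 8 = (v - 2)*(v^2 - 5*v + 4) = (v - 2)*(v - 1)*(v - 4)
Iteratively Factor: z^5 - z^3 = (z)*(z^4 - z^2) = z*(z - 1)*(z^3 + z^2) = z^2*(z - 1)*(z^2 + z) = z^2*(z - 1)*(z + 1)*(z)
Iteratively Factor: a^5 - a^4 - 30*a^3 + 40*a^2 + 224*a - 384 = (a + 4)*(a^4 - 5*a^3 - 10*a^2 + 80*a - 96) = (a - 2)*(a + 4)*(a^3 - 3*a^2 - 16*a + 48) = (a - 2)*(a + 4)^2*(a^2 - 7*a + 12) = (a - 3)*(a - 2)*(a + 4)^2*(a - 4)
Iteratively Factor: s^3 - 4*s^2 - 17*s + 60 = (s + 4)*(s^2 - 8*s + 15) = (s - 3)*(s + 4)*(s - 5)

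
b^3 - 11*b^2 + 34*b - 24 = (b - 6)*(b - 4)*(b - 1)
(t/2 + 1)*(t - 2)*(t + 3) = t^3/2 + 3*t^2/2 - 2*t - 6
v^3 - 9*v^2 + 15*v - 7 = (v - 7)*(v - 1)^2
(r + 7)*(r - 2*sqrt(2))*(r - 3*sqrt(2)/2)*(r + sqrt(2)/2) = r^4 - 3*sqrt(2)*r^3 + 7*r^3 - 21*sqrt(2)*r^2 + 5*r^2/2 + 3*sqrt(2)*r + 35*r/2 + 21*sqrt(2)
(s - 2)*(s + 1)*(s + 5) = s^3 + 4*s^2 - 7*s - 10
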